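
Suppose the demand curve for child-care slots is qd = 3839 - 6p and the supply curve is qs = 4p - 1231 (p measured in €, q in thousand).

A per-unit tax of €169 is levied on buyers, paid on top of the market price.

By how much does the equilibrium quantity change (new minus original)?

-405.6

Original equilibrium: 3839 - 6p = 4p - 1231 gives 5070 = 10p, so p = 507 and q = 797.
Since buyers pay the price plus the tax, the effective demand curve becomes qd = 2825 - 6p.
New equilibrium: 2825 - 6p = 4p - 1231 ⇒ 4056 = 10p ⇒ p = 405.6, q = 391.4.
Δq = 391.4 − 797 = -405.6.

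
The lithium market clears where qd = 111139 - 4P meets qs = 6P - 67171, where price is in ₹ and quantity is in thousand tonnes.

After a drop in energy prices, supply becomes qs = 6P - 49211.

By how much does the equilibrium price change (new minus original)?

Solve the original market: 111139 - 4P = 6P - 67171, hence P = 17831 and q = 39815.
The shock moves the curves to qd = 111139 - 4P and qs = 6P - 49211.
Equate the new curves: 111139 - 4P = 6P - 49211, giving 160350 = 10P, P = 16035, q = 46999.
ΔP = 16035 − 17831 = -1796.

-1796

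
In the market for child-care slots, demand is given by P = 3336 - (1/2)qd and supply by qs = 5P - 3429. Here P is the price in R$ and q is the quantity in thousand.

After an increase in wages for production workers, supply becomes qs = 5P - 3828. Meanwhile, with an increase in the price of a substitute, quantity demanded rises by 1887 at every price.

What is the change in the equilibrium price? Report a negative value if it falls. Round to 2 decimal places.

Before the shock: 6672 - 2P = 5P - 3429 ⇒ 10101 = 7P ⇒ P = 1443, q = 3786.
The new curves are qd = 8559 - 2P (demand) and qs = 5P - 3828 (supply).
New equilibrium: 8559 - 2P = 5P - 3828 ⇒ 12387 = 7P ⇒ P = 12387/7 ≈ 1769.5714, q = 35139/7 ≈ 5019.8571.
ΔP = 1769.5714 − 1443 = +326.57.

+326.57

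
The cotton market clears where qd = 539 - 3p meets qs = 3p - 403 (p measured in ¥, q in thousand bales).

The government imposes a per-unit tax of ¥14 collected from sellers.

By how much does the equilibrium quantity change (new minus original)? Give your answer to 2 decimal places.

Solve the original market: 539 - 3p = 3p - 403, hence p = 157 and q = 68.
Since sellers keep the price net of the tax, the effective supply curve becomes qs = 3p - 445.
Clearing the new market: 539 - 3p = 3p - 445, so p = 164 and q = 47.
Δq = 47 − 68 = -21.00.

-21.00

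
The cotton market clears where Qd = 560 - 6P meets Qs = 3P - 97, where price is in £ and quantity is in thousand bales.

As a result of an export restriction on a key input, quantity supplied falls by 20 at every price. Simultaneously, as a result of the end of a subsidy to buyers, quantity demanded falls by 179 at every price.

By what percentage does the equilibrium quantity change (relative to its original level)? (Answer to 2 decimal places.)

-59.84

Solve the original market: 560 - 6P = 3P - 97, hence P = 73 and Q = 122.
The shock moves the curves to Qd = 381 - 6P and Qs = 3P - 117.
New equilibrium: 381 - 6P = 3P - 117 ⇒ 498 = 9P ⇒ P = 166/3 ≈ 55.3333, Q = 49.
%ΔQ = (49 − 122) / 122 × 100 = -59.84%.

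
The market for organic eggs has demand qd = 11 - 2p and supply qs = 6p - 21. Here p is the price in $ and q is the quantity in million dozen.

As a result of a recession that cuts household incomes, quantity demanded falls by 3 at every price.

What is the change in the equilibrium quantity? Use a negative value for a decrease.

-2.25

Before the shock: 11 - 2p = 6p - 21 ⇒ 32 = 8p ⇒ p = 4, q = 3.
With the change applied: demand qd = 8 - 2p, supply qs = 6p - 21.
Clearing the new market: 8 - 2p = 6p - 21, so p = 3.625 and q = 0.75.
Δq = 0.75 − 3 = -2.25.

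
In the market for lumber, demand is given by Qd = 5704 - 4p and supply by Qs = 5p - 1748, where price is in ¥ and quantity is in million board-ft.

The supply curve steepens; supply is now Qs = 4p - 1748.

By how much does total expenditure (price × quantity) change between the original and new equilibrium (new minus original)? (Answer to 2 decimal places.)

-138069.00

Before the shock: 5704 - 4p = 5p - 1748 ⇒ 7452 = 9p ⇒ p = 828, Q = 2392.
The shock moves the curves to Qd = 5704 - 4p and Qs = 4p - 1748.
New equilibrium: 5704 - 4p = 4p - 1748 ⇒ 7452 = 8p ⇒ p = 931.5, Q = 1978.
Expenditure moves from 828×2392 = 1980576 to 931.5×1978 = 1842507; change = -138069.00.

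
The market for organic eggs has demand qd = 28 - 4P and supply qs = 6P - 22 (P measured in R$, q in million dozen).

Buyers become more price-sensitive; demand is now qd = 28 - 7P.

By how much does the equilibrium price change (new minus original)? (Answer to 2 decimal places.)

Before the shock: 28 - 4P = 6P - 22 ⇒ 50 = 10P ⇒ P = 5, q = 8.
The new curves are qd = 28 - 7P (demand) and qs = 6P - 22 (supply).
Equate the new curves: 28 - 7P = 6P - 22, giving 50 = 13P, P = 50/13 ≈ 3.8462, q = 14/13 ≈ 1.0769.
ΔP = 3.8462 − 5 = -1.15.

-1.15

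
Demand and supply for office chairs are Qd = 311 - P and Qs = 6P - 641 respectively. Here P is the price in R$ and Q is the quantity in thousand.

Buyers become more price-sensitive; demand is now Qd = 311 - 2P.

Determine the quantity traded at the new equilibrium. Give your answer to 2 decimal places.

Initially, 311 - P = 6P - 641, so 952 = 7P and P = 136, Q = 175.
After the shift, demand is Qd = 311 - 2P and supply is Qs = 6P - 641.
New equilibrium: 311 - 2P = 6P - 641 ⇒ 952 = 8P ⇒ P = 119, Q = 73.

73.00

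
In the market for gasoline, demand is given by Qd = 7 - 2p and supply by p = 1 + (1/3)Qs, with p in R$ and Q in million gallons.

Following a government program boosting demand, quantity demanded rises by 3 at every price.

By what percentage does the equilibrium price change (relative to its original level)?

Original equilibrium: 7 - 2p = 3p - 3 gives 10 = 5p, so p = 2 and Q = 3.
With the change applied: demand Qd = 10 - 2p, supply Qs = 3p - 3.
Setting them equal: 10 - 2p = 3p - 3 → 13 = 5p, so p = 2.6 and Q = 4.8.
%Δp = (2.6 − 2) / 2 × 100 = +30%.

+30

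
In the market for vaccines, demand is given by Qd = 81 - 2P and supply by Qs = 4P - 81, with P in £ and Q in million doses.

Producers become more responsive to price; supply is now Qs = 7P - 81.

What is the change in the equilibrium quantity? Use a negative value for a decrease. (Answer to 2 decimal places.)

Original equilibrium: 81 - 2P = 4P - 81 gives 162 = 6P, so P = 27 and Q = 27.
With the change applied: demand Qd = 81 - 2P, supply Qs = 7P - 81.
New equilibrium: 81 - 2P = 7P - 81 ⇒ 162 = 9P ⇒ P = 18, Q = 45.
ΔQ = 45 − 27 = +18.00.

+18.00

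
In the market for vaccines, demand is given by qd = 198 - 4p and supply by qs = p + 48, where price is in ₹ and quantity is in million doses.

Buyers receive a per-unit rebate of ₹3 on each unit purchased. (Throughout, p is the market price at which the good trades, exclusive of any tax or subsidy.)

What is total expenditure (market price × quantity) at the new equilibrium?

Before the shock: 198 - 4p = p + 48 ⇒ 150 = 5p ⇒ p = 30, q = 78.
Since buyers' out-of-pocket price is the market price minus the rebate, the effective demand curve becomes qd = 210 - 4p.
New equilibrium: 210 - 4p = p + 48 ⇒ 162 = 5p ⇒ p = 32.4, q = 80.4.
New expenditure = 32.4 × 80.4 = 2604.96.

2604.96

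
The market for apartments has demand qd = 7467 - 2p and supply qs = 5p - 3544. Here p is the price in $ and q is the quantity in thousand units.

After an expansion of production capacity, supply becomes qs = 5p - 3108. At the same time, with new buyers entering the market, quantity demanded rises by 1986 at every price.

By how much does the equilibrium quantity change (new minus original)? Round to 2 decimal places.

Before the shock: 7467 - 2p = 5p - 3544 ⇒ 11011 = 7p ⇒ p = 1573, q = 4321.
The new curves are qd = 9453 - 2p (demand) and qs = 5p - 3108 (supply).
Equate the new curves: 9453 - 2p = 5p - 3108, giving 12561 = 7p, p = 12561/7 ≈ 1794.4286, q = 41049/7 ≈ 5864.1429.
Δq = 5864.1429 − 4321 = +1543.14.

+1543.14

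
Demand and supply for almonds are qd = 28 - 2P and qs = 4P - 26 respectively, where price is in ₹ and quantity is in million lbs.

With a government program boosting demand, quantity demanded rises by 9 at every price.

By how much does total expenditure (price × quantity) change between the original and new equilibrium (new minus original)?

+78

Solve the original market: 28 - 2P = 4P - 26, hence P = 9 and q = 10.
The new curves are qd = 37 - 2P (demand) and qs = 4P - 26 (supply).
Equate the new curves: 37 - 2P = 4P - 26, giving 63 = 6P, P = 10.5, q = 16.
Expenditure moves from 9×10 = 90 to 10.5×16 = 168; change = +78.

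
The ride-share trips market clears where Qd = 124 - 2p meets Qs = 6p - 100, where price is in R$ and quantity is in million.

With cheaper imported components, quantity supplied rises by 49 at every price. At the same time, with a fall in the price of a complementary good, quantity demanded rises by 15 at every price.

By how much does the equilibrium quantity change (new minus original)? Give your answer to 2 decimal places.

Before the shock: 124 - 2p = 6p - 100 ⇒ 224 = 8p ⇒ p = 28, Q = 68.
With the change applied: demand Qd = 139 - 2p, supply Qs = 6p - 51.
Setting them equal: 139 - 2p = 6p - 51 → 190 = 8p, so p = 23.75 and Q = 91.5.
ΔQ = 91.5 − 68 = +23.50.

+23.50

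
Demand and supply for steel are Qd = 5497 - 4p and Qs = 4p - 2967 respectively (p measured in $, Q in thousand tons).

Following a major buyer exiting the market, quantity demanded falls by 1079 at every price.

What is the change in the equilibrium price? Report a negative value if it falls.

-134.875

Solve the original market: 5497 - 4p = 4p - 2967, hence p = 1058 and Q = 1265.
The shock moves the curves to Qd = 4418 - 4p and Qs = 4p - 2967.
New equilibrium: 4418 - 4p = 4p - 2967 ⇒ 7385 = 8p ⇒ p = 923.125, Q = 725.5.
Δp = 923.125 − 1058 = -134.875.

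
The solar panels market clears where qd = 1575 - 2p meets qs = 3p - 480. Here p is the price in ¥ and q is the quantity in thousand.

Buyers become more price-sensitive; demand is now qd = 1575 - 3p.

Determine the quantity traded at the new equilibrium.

547.5

Initially, 1575 - 2p = 3p - 480, so 2055 = 5p and p = 411, q = 753.
With the change applied: demand qd = 1575 - 3p, supply qs = 3p - 480.
New equilibrium: 1575 - 3p = 3p - 480 ⇒ 2055 = 6p ⇒ p = 342.5, q = 547.5.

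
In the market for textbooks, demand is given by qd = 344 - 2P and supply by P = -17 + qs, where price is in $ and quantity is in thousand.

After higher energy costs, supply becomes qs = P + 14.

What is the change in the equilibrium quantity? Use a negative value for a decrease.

Before the shock: 344 - 2P = P + 17 ⇒ 327 = 3P ⇒ P = 109, q = 126.
With the change applied: demand qd = 344 - 2P, supply qs = P + 14.
Setting them equal: 344 - 2P = P + 14 → 330 = 3P, so P = 110 and q = 124.
Δq = 124 − 126 = -2.

-2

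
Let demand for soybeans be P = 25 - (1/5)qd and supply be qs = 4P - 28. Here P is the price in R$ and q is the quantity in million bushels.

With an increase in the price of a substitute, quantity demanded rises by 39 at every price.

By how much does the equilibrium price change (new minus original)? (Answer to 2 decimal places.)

Initially, 125 - 5P = 4P - 28, so 153 = 9P and P = 17, q = 40.
With the change applied: demand qd = 164 - 5P, supply qs = 4P - 28.
Clearing the new market: 164 - 5P = 4P - 28, so P = 64/3 ≈ 21.3333 and q = 172/3 ≈ 57.3333.
ΔP = 21.3333 − 17 = +4.33.

+4.33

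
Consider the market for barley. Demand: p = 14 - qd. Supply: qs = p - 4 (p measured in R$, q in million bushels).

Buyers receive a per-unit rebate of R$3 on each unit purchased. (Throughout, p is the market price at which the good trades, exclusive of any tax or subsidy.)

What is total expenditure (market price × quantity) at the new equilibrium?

Before the shock: 14 - p = p - 4 ⇒ 18 = 2p ⇒ p = 9, q = 5.
Since buyers' out-of-pocket price is the market price minus the rebate, the effective demand curve becomes qd = 17 - p.
Equate the new curves: 17 - p = p - 4, giving 21 = 2p, p = 10.5, q = 6.5.
New expenditure = 10.5 × 6.5 = 68.25.

68.25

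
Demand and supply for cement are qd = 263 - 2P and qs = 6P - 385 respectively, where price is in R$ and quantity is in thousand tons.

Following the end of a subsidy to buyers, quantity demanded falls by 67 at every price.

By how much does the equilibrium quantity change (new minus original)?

-50.25

Original equilibrium: 263 - 2P = 6P - 385 gives 648 = 8P, so P = 81 and q = 101.
With the change applied: demand qd = 196 - 2P, supply qs = 6P - 385.
New equilibrium: 196 - 2P = 6P - 385 ⇒ 581 = 8P ⇒ P = 72.625, q = 50.75.
Δq = 50.75 − 101 = -50.25.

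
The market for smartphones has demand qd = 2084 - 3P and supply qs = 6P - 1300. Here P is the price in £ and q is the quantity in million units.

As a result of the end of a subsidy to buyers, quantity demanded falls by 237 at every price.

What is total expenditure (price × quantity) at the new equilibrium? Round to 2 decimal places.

Original equilibrium: 2084 - 3P = 6P - 1300 gives 3384 = 9P, so P = 376 and q = 956.
The shock moves the curves to qd = 1847 - 3P and qs = 6P - 1300.
Equate the new curves: 1847 - 3P = 6P - 1300, giving 3147 = 9P, P = 1049/3 ≈ 349.6667, q = 798.
New expenditure = 349.6667 × 798 = 279034.00.

279034.00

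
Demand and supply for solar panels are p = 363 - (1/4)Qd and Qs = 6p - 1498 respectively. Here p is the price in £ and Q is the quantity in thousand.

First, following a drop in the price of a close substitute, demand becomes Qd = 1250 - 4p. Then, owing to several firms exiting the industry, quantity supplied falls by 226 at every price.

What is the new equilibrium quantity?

Original equilibrium: 1452 - 4p = 6p - 1498 gives 2950 = 10p, so p = 295 and Q = 272.
With the change applied: demand Qd = 1250 - 4p, supply Qs = 6p - 1724.
Equate the new curves: 1250 - 4p = 6p - 1724, giving 2974 = 10p, p = 297.4, Q = 60.4.

60.4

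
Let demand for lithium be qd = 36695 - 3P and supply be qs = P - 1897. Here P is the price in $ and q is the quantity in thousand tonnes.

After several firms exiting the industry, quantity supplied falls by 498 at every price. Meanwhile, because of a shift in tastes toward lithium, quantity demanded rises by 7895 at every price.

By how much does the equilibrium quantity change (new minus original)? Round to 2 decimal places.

+1600.25

Solve the original market: 36695 - 3P = P - 1897, hence P = 9648 and q = 7751.
After the shift, demand is qd = 44590 - 3P and supply is qs = P - 2395.
Setting them equal: 44590 - 3P = P - 2395 → 46985 = 4P, so P = 11746.25 and q = 9351.25.
Δq = 9351.25 − 7751 = +1600.25.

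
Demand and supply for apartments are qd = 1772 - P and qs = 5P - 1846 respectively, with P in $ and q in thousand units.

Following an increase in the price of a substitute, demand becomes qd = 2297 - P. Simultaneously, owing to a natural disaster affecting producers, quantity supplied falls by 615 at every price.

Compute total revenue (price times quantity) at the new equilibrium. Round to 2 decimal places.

Solve the original market: 1772 - P = 5P - 1846, hence P = 603 and q = 1169.
After the shift, demand is qd = 2297 - P and supply is qs = 5P - 2461.
Equate the new curves: 2297 - P = 5P - 2461, giving 4758 = 6P, P = 793, q = 1504.
New expenditure = 793 × 1504 = 1192672.00.

1192672.00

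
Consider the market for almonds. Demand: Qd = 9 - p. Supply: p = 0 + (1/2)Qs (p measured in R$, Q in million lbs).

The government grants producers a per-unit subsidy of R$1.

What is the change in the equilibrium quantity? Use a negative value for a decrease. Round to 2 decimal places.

+0.67

Before the shock: 9 - p = 2p ⇒ 9 = 3p ⇒ p = 3, Q = 6.
Since sellers receive the price plus the subsidy, the effective supply curve becomes Qs = 2p + 2.
Equate the new curves: 9 - p = 2p + 2, giving 7 = 3p, p = 7/3 ≈ 2.3333, Q = 20/3 ≈ 6.6667.
ΔQ = 6.6667 − 6 = +0.67.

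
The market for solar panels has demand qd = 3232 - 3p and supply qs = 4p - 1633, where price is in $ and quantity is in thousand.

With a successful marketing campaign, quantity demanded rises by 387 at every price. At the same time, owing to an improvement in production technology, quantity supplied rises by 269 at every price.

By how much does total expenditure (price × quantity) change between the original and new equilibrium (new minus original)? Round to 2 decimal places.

Before the shock: 3232 - 3p = 4p - 1633 ⇒ 4865 = 7p ⇒ p = 695, q = 1147.
The shock moves the curves to qd = 3619 - 3p and qs = 4p - 1364.
Setting them equal: 3619 - 3p = 4p - 1364 → 4983 = 7p, so p = 4983/7 ≈ 711.8571 and q = 10384/7 ≈ 1483.4286.
Expenditure moves from 695×1147 = 797165 to 711.8571×1483.4286 = 1055989.2245; change = +258824.22.

+258824.22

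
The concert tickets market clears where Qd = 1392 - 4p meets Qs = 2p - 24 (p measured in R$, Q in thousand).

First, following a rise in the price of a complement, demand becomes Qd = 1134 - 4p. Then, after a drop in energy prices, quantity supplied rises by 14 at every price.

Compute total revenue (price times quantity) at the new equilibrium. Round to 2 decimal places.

70800.89

Before the shock: 1392 - 4p = 2p - 24 ⇒ 1416 = 6p ⇒ p = 236, Q = 448.
With the change applied: demand Qd = 1134 - 4p, supply Qs = 2p - 10.
Clearing the new market: 1134 - 4p = 2p - 10, so p = 572/3 ≈ 190.6667 and Q = 1114/3 ≈ 371.3333.
New expenditure = 190.6667 × 371.3333 = 70800.89.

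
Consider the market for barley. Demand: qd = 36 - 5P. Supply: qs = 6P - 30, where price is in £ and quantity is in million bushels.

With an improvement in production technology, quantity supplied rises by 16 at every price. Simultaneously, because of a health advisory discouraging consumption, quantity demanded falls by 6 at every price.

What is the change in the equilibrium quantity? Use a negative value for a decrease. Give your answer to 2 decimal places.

Initially, 36 - 5P = 6P - 30, so 66 = 11P and P = 6, q = 6.
The shock moves the curves to qd = 30 - 5P and qs = 6P - 14.
New equilibrium: 30 - 5P = 6P - 14 ⇒ 44 = 11P ⇒ P = 4, q = 10.
Δq = 10 − 6 = +4.00.

+4.00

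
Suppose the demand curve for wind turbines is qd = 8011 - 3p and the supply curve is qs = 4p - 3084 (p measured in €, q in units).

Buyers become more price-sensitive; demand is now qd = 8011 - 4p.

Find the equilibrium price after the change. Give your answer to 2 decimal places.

Original equilibrium: 8011 - 3p = 4p - 3084 gives 11095 = 7p, so p = 1585 and q = 3256.
After the shift, demand is qd = 8011 - 4p and supply is qs = 4p - 3084.
Setting them equal: 8011 - 4p = 4p - 3084 → 11095 = 8p, so p = 1386.875 and q = 2463.5.

1386.88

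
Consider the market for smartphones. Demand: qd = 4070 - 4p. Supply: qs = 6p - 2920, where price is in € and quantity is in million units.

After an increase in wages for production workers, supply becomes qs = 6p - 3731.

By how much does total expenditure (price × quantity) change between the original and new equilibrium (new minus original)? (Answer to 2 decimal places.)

Original equilibrium: 4070 - 4p = 6p - 2920 gives 6990 = 10p, so p = 699 and q = 1274.
The new curves are qd = 4070 - 4p (demand) and qs = 6p - 3731 (supply).
New equilibrium: 4070 - 4p = 6p - 3731 ⇒ 7801 = 10p ⇒ p = 780.1, q = 949.6.
Expenditure moves from 699×1274 = 890526 to 780.1×949.6 = 740782.96; change = -149743.04.

-149743.04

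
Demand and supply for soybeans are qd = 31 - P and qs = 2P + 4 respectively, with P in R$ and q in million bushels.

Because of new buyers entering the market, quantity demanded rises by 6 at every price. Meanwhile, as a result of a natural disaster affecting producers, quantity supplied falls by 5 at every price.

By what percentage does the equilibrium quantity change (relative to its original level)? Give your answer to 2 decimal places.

+10.61

Solve the original market: 31 - P = 2P + 4, hence P = 9 and q = 22.
After the shift, demand is qd = 37 - P and supply is qs = 2P - 1.
New equilibrium: 37 - P = 2P - 1 ⇒ 38 = 3P ⇒ P = 38/3 ≈ 12.6667, q = 73/3 ≈ 24.3333.
%Δq = (24.3333 − 22) / 22 × 100 = +10.61%.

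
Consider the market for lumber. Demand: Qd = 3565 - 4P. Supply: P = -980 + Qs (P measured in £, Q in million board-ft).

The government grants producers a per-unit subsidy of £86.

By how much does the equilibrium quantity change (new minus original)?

+68.8

Original equilibrium: 3565 - 4P = P + 980 gives 2585 = 5P, so P = 517 and Q = 1497.
Since sellers receive the price plus the subsidy, the effective supply curve becomes Qs = P + 1066.
Setting them equal: 3565 - 4P = P + 1066 → 2499 = 5P, so P = 499.8 and Q = 1565.8.
ΔQ = 1565.8 − 1497 = +68.8.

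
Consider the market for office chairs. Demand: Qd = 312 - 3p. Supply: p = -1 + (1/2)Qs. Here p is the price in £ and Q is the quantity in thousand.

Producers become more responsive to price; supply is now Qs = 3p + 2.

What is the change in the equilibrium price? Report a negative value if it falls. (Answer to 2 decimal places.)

Before the shock: 312 - 3p = 2p + 2 ⇒ 310 = 5p ⇒ p = 62, Q = 126.
After the shift, demand is Qd = 312 - 3p and supply is Qs = 3p + 2.
Setting them equal: 312 - 3p = 3p + 2 → 310 = 6p, so p = 155/3 ≈ 51.6667 and Q = 157.
Δp = 51.6667 − 62 = -10.33.

-10.33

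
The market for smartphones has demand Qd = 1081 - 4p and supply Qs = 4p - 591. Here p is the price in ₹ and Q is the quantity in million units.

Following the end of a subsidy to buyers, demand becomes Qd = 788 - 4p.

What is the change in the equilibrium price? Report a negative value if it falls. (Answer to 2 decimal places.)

Initially, 1081 - 4p = 4p - 591, so 1672 = 8p and p = 209, Q = 245.
The new curves are Qd = 788 - 4p (demand) and Qs = 4p - 591 (supply).
Clearing the new market: 788 - 4p = 4p - 591, so p = 172.375 and Q = 98.5.
Δp = 172.375 − 209 = -36.63.

-36.63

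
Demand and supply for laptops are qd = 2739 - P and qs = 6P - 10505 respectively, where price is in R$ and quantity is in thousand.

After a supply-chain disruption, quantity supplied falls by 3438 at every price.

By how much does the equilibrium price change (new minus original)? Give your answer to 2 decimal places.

Initially, 2739 - P = 6P - 10505, so 13244 = 7P and P = 1892, q = 847.
With the change applied: demand qd = 2739 - P, supply qs = 6P - 13943.
Setting them equal: 2739 - P = 6P - 13943 → 16682 = 7P, so P = 16682/7 ≈ 2383.1429 and q = 2491/7 ≈ 355.8571.
ΔP = 2383.1429 − 1892 = +491.14.

+491.14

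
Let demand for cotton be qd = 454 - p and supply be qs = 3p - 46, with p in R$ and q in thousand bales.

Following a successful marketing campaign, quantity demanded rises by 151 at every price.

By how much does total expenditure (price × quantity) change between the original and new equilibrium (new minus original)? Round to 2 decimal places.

Solve the original market: 454 - p = 3p - 46, hence p = 125 and q = 329.
The shock moves the curves to qd = 605 - p and qs = 3p - 46.
Setting them equal: 605 - p = 3p - 46 → 651 = 4p, so p = 162.75 and q = 442.25.
Expenditure moves from 125×329 = 41125 to 162.75×442.25 = 71976.1875; change = +30851.19.

+30851.19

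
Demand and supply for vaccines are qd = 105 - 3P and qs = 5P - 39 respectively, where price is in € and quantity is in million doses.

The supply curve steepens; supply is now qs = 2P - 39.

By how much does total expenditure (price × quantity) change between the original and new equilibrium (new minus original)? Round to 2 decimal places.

-382.32

Solve the original market: 105 - 3P = 5P - 39, hence P = 18 and q = 51.
After the shift, demand is qd = 105 - 3P and supply is qs = 2P - 39.
New equilibrium: 105 - 3P = 2P - 39 ⇒ 144 = 5P ⇒ P = 28.8, q = 18.6.
Expenditure moves from 18×51 = 918 to 28.8×18.6 = 535.68; change = -382.32.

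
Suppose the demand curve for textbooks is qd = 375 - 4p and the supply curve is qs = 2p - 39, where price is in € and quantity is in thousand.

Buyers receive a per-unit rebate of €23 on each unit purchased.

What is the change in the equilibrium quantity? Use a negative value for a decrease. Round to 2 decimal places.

Solve the original market: 375 - 4p = 2p - 39, hence p = 69 and q = 99.
Since buyers' out-of-pocket price is the market price minus the rebate, the effective demand curve becomes qd = 467 - 4p.
New equilibrium: 467 - 4p = 2p - 39 ⇒ 506 = 6p ⇒ p = 253/3 ≈ 84.3333, q = 389/3 ≈ 129.6667.
Δq = 129.6667 − 99 = +30.67.

+30.67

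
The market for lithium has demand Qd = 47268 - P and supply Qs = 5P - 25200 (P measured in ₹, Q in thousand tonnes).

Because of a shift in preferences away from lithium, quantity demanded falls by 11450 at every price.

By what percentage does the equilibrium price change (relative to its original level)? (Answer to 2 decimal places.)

Solve the original market: 47268 - P = 5P - 25200, hence P = 12078 and Q = 35190.
After the shift, demand is Qd = 35818 - P and supply is Qs = 5P - 25200.
New equilibrium: 35818 - P = 5P - 25200 ⇒ 61018 = 6P ⇒ P = 30509/3 ≈ 10169.6667, Q = 76945/3 ≈ 25648.3333.
%ΔP = (10169.6667 − 12078) / 12078 × 100 = -15.80%.

-15.80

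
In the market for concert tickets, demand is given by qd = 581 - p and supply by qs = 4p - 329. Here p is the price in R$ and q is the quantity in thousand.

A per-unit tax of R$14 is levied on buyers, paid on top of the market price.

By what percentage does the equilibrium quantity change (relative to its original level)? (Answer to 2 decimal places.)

-2.81

Original equilibrium: 581 - p = 4p - 329 gives 910 = 5p, so p = 182 and q = 399.
Since buyers pay the price plus the tax, the effective demand curve becomes qd = 567 - p.
Setting them equal: 567 - p = 4p - 329 → 896 = 5p, so p = 179.2 and q = 387.8.
%Δq = (387.8 − 399) / 399 × 100 = -2.81%.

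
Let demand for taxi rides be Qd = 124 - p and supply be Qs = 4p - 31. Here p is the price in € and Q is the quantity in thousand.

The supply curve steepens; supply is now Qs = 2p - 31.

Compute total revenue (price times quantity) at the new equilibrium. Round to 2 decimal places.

3737.22

Initially, 124 - p = 4p - 31, so 155 = 5p and p = 31, Q = 93.
The shock moves the curves to Qd = 124 - p and Qs = 2p - 31.
Setting them equal: 124 - p = 2p - 31 → 155 = 3p, so p = 155/3 ≈ 51.6667 and Q = 217/3 ≈ 72.3333.
New expenditure = 51.6667 × 72.3333 = 3737.22.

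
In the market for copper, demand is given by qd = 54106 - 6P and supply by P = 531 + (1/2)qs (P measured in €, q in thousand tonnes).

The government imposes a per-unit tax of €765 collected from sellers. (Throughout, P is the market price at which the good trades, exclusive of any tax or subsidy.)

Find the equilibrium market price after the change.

Initially, 54106 - 6P = 2P - 1062, so 55168 = 8P and P = 6896, q = 12730.
Since sellers keep the price net of the tax, the effective supply curve becomes qs = 2P - 2592.
New equilibrium: 54106 - 6P = 2P - 2592 ⇒ 56698 = 8P ⇒ P = 7087.25, q = 11582.5.

7087.25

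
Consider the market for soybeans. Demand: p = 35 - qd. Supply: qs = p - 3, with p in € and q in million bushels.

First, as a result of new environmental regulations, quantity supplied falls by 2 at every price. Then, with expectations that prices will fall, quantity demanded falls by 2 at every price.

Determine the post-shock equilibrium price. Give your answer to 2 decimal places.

19.00

Initially, 35 - p = p - 3, so 38 = 2p and p = 19, q = 16.
The new curves are qd = 33 - p (demand) and qs = p - 5 (supply).
Clearing the new market: 33 - p = p - 5, so p = 19 and q = 14.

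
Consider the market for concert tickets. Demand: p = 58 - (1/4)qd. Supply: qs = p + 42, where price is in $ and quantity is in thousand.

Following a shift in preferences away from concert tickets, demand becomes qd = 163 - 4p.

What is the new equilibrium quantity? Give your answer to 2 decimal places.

66.20

Solve the original market: 232 - 4p = p + 42, hence p = 38 and q = 80.
The shock moves the curves to qd = 163 - 4p and qs = p + 42.
New equilibrium: 163 - 4p = p + 42 ⇒ 121 = 5p ⇒ p = 24.2, q = 66.2.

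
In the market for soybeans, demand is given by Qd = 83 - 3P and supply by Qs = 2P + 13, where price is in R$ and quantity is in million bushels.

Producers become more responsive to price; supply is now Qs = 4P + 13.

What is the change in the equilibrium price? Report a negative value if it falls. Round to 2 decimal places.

-4.00

Original equilibrium: 83 - 3P = 2P + 13 gives 70 = 5P, so P = 14 and Q = 41.
With the change applied: demand Qd = 83 - 3P, supply Qs = 4P + 13.
Setting them equal: 83 - 3P = 4P + 13 → 70 = 7P, so P = 10 and Q = 53.
ΔP = 10 − 14 = -4.00.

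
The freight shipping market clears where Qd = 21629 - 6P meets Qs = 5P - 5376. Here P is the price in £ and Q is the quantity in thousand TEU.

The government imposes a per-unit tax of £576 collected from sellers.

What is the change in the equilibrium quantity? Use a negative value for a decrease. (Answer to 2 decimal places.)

Original equilibrium: 21629 - 6P = 5P - 5376 gives 27005 = 11P, so P = 2455 and Q = 6899.
Since sellers keep the price net of the tax, the effective supply curve becomes Qs = 5P - 8256.
Setting them equal: 21629 - 6P = 5P - 8256 → 29885 = 11P, so P = 29885/11 ≈ 2716.8182 and Q = 58609/11 ≈ 5328.0909.
ΔQ = 5328.0909 − 6899 = -1570.91.

-1570.91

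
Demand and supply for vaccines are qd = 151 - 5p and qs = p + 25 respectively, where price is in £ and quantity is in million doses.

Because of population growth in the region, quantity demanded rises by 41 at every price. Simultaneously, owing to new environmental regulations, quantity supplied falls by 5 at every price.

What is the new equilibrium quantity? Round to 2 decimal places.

Solve the original market: 151 - 5p = p + 25, hence p = 21 and q = 46.
With the change applied: demand qd = 192 - 5p, supply qs = p + 20.
Setting them equal: 192 - 5p = p + 20 → 172 = 6p, so p = 86/3 ≈ 28.6667 and q = 146/3 ≈ 48.6667.

48.67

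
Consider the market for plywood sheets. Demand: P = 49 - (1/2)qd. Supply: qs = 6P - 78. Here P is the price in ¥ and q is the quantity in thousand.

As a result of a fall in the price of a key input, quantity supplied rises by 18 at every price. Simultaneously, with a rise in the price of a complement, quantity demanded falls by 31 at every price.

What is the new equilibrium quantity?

Original equilibrium: 98 - 2P = 6P - 78 gives 176 = 8P, so P = 22 and q = 54.
The shock moves the curves to qd = 67 - 2P and qs = 6P - 60.
Setting them equal: 67 - 2P = 6P - 60 → 127 = 8P, so P = 15.875 and q = 35.25.

35.25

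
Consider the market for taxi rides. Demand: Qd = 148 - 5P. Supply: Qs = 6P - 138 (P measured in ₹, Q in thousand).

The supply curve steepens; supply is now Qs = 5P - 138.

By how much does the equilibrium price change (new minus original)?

Before the shock: 148 - 5P = 6P - 138 ⇒ 286 = 11P ⇒ P = 26, Q = 18.
The shock moves the curves to Qd = 148 - 5P and Qs = 5P - 138.
Setting them equal: 148 - 5P = 5P - 138 → 286 = 10P, so P = 28.6 and Q = 5.
ΔP = 28.6 − 26 = +2.6.

+2.6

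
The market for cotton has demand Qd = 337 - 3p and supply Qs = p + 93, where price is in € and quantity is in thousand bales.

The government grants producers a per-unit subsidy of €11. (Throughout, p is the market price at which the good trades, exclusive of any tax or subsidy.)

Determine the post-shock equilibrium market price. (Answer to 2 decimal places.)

58.25

Solve the original market: 337 - 3p = p + 93, hence p = 61 and Q = 154.
Since sellers receive the price plus the subsidy, the effective supply curve becomes Qs = p + 104.
Setting them equal: 337 - 3p = p + 104 → 233 = 4p, so p = 58.25 and Q = 162.25.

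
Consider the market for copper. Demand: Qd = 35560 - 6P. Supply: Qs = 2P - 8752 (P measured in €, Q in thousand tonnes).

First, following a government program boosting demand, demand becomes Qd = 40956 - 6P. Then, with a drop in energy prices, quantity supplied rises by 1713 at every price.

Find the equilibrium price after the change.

Original equilibrium: 35560 - 6P = 2P - 8752 gives 44312 = 8P, so P = 5539 and Q = 2326.
The new curves are Qd = 40956 - 6P (demand) and Qs = 2P - 7039 (supply).
New equilibrium: 40956 - 6P = 2P - 7039 ⇒ 47995 = 8P ⇒ P = 5999.375, Q = 4959.75.

5999.375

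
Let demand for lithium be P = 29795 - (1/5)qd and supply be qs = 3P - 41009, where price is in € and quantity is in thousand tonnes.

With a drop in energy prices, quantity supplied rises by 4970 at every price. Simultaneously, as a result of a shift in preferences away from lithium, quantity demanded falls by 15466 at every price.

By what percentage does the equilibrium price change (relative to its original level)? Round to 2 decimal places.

Before the shock: 148975 - 5P = 3P - 41009 ⇒ 189984 = 8P ⇒ P = 23748, q = 30235.
The new curves are qd = 133509 - 5P (demand) and qs = 3P - 36039 (supply).
Clearing the new market: 133509 - 5P = 3P - 36039, so P = 21193.5 and q = 27541.5.
%ΔP = (21193.5 − 23748) / 23748 × 100 = -10.76%.

-10.76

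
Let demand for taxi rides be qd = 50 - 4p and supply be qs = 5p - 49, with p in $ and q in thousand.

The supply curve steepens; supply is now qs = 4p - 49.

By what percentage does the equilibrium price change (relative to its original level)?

+12.5

Original equilibrium: 50 - 4p = 5p - 49 gives 99 = 9p, so p = 11 and q = 6.
The shock moves the curves to qd = 50 - 4p and qs = 4p - 49.
Clearing the new market: 50 - 4p = 4p - 49, so p = 12.375 and q = 0.5.
%Δp = (12.375 − 11) / 11 × 100 = +12.5%.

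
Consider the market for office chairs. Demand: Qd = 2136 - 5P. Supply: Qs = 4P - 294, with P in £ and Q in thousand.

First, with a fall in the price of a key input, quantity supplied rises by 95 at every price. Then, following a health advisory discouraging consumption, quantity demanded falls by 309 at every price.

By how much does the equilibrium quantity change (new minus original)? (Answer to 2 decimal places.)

-84.56

Before the shock: 2136 - 5P = 4P - 294 ⇒ 2430 = 9P ⇒ P = 270, Q = 786.
With the change applied: demand Qd = 1827 - 5P, supply Qs = 4P - 199.
New equilibrium: 1827 - 5P = 4P - 199 ⇒ 2026 = 9P ⇒ P = 2026/9 ≈ 225.1111, Q = 6313/9 ≈ 701.4444.
ΔQ = 701.4444 − 786 = -84.56.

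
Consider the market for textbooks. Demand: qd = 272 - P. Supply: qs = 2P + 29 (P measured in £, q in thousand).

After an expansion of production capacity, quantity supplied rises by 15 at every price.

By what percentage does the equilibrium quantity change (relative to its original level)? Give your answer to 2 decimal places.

+2.62

Initially, 272 - P = 2P + 29, so 243 = 3P and P = 81, q = 191.
The new curves are qd = 272 - P (demand) and qs = 2P + 44 (supply).
New equilibrium: 272 - P = 2P + 44 ⇒ 228 = 3P ⇒ P = 76, q = 196.
%Δq = (196 − 191) / 191 × 100 = +2.62%.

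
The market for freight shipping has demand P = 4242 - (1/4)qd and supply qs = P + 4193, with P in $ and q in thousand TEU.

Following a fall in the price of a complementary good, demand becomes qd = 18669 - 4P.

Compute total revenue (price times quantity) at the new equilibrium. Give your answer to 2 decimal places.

Initially, 16968 - 4P = P + 4193, so 12775 = 5P and P = 2555, q = 6748.
The shock moves the curves to qd = 18669 - 4P and qs = P + 4193.
Equate the new curves: 18669 - 4P = P + 4193, giving 14476 = 5P, P = 2895.2, q = 7088.2.
New expenditure = 2895.2 × 7088.2 = 20521756.64.

20521756.64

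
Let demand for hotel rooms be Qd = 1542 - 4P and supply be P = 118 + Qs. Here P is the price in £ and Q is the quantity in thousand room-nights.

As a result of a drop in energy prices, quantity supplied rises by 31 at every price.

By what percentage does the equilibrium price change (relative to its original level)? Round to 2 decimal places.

-1.87

Original equilibrium: 1542 - 4P = P - 118 gives 1660 = 5P, so P = 332 and Q = 214.
The new curves are Qd = 1542 - 4P (demand) and Qs = P - 87 (supply).
Clearing the new market: 1542 - 4P = P - 87, so P = 325.8 and Q = 238.8.
%ΔP = (325.8 − 332) / 332 × 100 = -1.87%.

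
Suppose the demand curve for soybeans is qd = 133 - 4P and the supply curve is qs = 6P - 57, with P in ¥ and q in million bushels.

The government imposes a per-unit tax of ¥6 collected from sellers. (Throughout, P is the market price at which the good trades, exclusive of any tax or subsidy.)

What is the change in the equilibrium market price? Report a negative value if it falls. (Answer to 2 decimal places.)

Solve the original market: 133 - 4P = 6P - 57, hence P = 19 and q = 57.
Since sellers keep the price net of the tax, the effective supply curve becomes qs = 6P - 93.
Clearing the new market: 133 - 4P = 6P - 93, so P = 22.6 and q = 42.6.
ΔP = 22.6 − 19 = +3.60.

+3.60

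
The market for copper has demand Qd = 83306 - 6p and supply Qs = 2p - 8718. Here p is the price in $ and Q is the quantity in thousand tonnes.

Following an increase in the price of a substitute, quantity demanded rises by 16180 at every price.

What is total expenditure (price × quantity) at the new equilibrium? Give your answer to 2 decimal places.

247962991.50

Initially, 83306 - 6p = 2p - 8718, so 92024 = 8p and p = 11503, Q = 14288.
The shock moves the curves to Qd = 99486 - 6p and Qs = 2p - 8718.
Setting them equal: 99486 - 6p = 2p - 8718 → 108204 = 8p, so p = 13525.5 and Q = 18333.
New expenditure = 13525.5 × 18333 = 247962991.50.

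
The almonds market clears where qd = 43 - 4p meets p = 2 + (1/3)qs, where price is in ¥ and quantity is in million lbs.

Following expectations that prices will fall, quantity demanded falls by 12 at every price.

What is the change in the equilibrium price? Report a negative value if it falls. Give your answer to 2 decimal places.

Original equilibrium: 43 - 4p = 3p - 6 gives 49 = 7p, so p = 7 and q = 15.
The shock moves the curves to qd = 31 - 4p and qs = 3p - 6.
New equilibrium: 31 - 4p = 3p - 6 ⇒ 37 = 7p ⇒ p = 37/7 ≈ 5.2857, q = 69/7 ≈ 9.8571.
Δp = 5.2857 − 7 = -1.71.

-1.71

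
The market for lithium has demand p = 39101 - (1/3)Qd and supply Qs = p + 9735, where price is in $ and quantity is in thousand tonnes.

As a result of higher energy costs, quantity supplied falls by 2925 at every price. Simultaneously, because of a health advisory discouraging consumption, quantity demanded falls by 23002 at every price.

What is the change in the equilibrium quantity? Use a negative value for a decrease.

Before the shock: 117303 - 3p = p + 9735 ⇒ 107568 = 4p ⇒ p = 26892, Q = 36627.
The new curves are Qd = 94301 - 3p (demand) and Qs = p + 6810 (supply).
Clearing the new market: 94301 - 3p = p + 6810, so p = 21872.75 and Q = 28682.75.
ΔQ = 28682.75 − 36627 = -7944.25.

-7944.25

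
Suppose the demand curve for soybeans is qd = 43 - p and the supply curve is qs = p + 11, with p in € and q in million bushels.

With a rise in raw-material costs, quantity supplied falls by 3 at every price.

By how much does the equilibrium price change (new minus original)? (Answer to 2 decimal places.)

+1.50

Before the shock: 43 - p = p + 11 ⇒ 32 = 2p ⇒ p = 16, q = 27.
With the change applied: demand qd = 43 - p, supply qs = p + 8.
Equate the new curves: 43 - p = p + 8, giving 35 = 2p, p = 17.5, q = 25.5.
Δp = 17.5 − 16 = +1.50.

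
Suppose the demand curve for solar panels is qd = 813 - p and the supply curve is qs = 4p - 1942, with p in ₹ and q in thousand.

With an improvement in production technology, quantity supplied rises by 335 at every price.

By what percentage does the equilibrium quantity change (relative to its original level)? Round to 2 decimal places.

+25.57

Solve the original market: 813 - p = 4p - 1942, hence p = 551 and q = 262.
The shock moves the curves to qd = 813 - p and qs = 4p - 1607.
Setting them equal: 813 - p = 4p - 1607 → 2420 = 5p, so p = 484 and q = 329.
%Δq = (329 − 262) / 262 × 100 = +25.57%.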